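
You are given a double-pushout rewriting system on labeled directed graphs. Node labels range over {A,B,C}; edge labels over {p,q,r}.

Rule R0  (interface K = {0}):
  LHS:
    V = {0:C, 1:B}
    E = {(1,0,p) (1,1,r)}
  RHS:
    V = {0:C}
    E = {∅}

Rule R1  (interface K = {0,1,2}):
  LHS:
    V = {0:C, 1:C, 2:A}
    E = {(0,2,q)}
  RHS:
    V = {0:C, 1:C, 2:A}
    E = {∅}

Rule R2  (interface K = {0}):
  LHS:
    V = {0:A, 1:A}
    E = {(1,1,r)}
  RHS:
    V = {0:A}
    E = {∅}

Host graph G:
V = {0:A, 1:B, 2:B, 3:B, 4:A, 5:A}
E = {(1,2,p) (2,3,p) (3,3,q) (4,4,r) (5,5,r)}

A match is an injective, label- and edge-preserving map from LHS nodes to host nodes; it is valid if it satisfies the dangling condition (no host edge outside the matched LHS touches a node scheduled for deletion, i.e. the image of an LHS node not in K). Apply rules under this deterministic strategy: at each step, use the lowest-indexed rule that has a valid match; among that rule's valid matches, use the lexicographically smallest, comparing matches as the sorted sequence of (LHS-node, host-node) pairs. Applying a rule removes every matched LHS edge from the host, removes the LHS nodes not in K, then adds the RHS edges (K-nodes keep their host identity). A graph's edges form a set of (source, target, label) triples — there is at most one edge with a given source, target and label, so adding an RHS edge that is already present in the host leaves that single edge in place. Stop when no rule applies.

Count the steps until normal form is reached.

Answer: 2

Derivation:
[0] host  ⇒  6 nodes, 5 edges  {1-p->2 2-p->3 3-q->3 4-r->4 5-r->5}
[1] R2 @ {0↦0, 1↦4}  ⇒  5 nodes, 4 edges  {1-p->2 2-p->3 3-q->3 5-r->5}
[2] R2 @ {0↦0, 1↦5}  ⇒  4 nodes, 3 edges  {1-p->2 2-p->3 3-q->3}
halt: no rule applies after step 2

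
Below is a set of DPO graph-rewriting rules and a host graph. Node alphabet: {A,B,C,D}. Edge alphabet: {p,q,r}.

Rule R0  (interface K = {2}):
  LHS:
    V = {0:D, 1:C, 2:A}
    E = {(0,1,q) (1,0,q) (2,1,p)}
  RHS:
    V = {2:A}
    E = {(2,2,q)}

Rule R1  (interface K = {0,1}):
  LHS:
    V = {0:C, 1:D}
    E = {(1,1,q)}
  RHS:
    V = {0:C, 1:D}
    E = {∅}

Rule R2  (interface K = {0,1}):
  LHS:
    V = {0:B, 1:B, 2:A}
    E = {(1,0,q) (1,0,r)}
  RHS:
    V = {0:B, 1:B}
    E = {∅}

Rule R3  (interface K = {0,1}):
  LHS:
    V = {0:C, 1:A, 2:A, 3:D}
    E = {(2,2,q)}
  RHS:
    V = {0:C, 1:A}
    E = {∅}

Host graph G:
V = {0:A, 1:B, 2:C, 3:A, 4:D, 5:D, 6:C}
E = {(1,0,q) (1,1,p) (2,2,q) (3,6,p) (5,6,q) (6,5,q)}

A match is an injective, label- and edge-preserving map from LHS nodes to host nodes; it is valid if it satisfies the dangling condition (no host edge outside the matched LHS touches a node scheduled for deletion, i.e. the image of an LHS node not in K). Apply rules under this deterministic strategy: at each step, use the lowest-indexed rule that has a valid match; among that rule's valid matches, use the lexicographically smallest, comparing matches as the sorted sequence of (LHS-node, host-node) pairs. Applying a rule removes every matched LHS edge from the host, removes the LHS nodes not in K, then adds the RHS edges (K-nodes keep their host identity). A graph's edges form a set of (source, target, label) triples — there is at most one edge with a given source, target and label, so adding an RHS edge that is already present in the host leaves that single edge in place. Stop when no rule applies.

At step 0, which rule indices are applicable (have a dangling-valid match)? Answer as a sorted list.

Answer: [R0]

Rewrite trace:
R0: 1 valid match — {0↦5, 1↦6, 2↦3}
R1: no valid match — LHS pattern not found
R2: no valid match — LHS pattern not found
R3: no valid match — LHS pattern not found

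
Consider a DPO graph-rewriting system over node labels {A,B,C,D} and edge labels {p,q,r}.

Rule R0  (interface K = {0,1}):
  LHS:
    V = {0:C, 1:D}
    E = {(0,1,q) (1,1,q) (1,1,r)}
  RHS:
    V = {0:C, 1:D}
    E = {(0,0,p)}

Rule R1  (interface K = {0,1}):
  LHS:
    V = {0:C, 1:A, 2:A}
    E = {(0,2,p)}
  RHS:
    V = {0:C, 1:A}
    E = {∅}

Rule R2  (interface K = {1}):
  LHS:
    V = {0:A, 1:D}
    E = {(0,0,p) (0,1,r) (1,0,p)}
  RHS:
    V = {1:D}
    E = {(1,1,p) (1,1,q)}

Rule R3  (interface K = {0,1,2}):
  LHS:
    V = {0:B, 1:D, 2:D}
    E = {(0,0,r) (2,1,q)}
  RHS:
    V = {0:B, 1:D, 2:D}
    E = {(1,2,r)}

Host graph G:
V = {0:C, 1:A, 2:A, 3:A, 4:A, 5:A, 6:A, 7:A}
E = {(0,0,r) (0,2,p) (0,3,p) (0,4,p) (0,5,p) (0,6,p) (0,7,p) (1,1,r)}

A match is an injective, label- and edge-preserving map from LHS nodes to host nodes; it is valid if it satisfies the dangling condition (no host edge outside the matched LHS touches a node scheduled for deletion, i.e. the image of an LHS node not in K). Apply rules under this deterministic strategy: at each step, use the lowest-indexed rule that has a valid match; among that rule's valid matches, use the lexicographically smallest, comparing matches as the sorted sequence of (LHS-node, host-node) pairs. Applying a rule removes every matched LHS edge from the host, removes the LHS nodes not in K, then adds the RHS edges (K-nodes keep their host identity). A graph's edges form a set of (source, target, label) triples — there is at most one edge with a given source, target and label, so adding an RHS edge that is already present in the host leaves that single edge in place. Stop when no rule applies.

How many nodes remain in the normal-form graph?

initial: |V|=8 |E|=8  E = 0-r->0 0-p->2 0-p->3 0-p->4 0-p->5 0-p->6 0-p->7 1-r->1
step 1: apply R1 at {0↦0, 1↦1, 2↦2}  → |V|=7 |E|=7  E = 0-r->0 0-p->3 0-p->4 0-p->5 0-p->6 0-p->7 1-r->1
step 2: apply R1 at {0↦0, 1↦1, 2↦3}  → |V|=6 |E|=6  E = 0-r->0 0-p->4 0-p->5 0-p->6 0-p->7 1-r->1
step 3: apply R1 at {0↦0, 1↦1, 2↦4}  → |V|=5 |E|=5  E = 0-r->0 0-p->5 0-p->6 0-p->7 1-r->1
step 4: apply R1 at {0↦0, 1↦1, 2↦5}  → |V|=4 |E|=4  E = 0-r->0 0-p->6 0-p->7 1-r->1
step 5: apply R1 at {0↦0, 1↦1, 2↦6}  → |V|=3 |E|=3  E = 0-r->0 0-p->7 1-r->1
step 6: apply R1 at {0↦0, 1↦1, 2↦7}  → |V|=2 |E|=2  E = 0-r->0 1-r->1
normal form: no rule applies after step 6
NF nodes: {0:C, 1:A}

Answer: 2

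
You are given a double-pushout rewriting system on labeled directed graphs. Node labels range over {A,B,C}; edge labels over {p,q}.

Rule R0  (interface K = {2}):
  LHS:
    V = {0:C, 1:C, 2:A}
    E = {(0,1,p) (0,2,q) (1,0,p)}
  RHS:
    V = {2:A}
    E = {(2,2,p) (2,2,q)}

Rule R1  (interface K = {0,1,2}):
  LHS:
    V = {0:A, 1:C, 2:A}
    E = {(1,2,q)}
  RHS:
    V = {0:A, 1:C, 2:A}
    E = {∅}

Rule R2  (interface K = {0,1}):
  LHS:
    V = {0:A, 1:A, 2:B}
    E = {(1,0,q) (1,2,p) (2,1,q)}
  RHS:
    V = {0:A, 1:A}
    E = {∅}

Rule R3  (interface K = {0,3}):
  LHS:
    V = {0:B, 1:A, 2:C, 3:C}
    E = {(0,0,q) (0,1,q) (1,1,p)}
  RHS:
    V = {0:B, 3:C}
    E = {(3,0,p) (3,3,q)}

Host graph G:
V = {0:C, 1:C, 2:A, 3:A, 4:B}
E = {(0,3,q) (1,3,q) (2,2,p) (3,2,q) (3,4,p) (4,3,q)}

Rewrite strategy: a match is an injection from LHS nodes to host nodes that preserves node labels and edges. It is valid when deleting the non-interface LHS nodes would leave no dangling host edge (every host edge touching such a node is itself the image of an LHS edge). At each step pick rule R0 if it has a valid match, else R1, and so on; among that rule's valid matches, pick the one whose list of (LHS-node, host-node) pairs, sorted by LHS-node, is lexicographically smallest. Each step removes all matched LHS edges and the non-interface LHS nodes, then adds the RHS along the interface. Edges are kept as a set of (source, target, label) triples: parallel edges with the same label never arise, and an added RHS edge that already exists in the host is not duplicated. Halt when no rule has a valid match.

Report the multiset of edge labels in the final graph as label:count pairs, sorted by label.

start.  V:5 E:6  edges: 0-q->3 1-q->3 2-p->2 3-q->2 3-p->4 4-q->3
1. fire R1 via {0↦2, 1↦0, 2↦3}  →  V:5 E:5  edges: 1-q->3 2-p->2 3-q->2 3-p->4 4-q->3
2. fire R1 via {0↦2, 1↦1, 2↦3}  →  V:5 E:4  edges: 2-p->2 3-q->2 3-p->4 4-q->3
3. fire R2 via {0↦2, 1↦3, 2↦4}  →  V:4 E:1  edges: 2-p->2
halt: no rule applies after step 3
NF edges: [(2, 2, 'p')]

Answer: p:1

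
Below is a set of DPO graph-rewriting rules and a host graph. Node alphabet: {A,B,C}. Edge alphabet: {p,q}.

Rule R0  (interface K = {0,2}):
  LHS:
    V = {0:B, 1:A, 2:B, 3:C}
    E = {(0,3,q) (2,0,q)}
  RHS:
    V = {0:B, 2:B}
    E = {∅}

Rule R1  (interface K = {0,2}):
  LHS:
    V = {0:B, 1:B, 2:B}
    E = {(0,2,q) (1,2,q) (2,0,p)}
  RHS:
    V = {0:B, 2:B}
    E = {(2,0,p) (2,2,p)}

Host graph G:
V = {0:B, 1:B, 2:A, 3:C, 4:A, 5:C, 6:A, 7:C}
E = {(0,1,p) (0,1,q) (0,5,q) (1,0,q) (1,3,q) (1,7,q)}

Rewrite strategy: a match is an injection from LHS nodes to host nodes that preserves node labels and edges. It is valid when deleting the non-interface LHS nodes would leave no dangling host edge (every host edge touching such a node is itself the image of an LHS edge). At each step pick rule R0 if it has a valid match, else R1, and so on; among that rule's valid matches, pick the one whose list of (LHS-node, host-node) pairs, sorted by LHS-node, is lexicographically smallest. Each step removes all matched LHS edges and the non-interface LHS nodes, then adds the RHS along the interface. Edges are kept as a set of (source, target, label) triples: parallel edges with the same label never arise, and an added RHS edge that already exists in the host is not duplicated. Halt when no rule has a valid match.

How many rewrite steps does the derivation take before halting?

Answer: 2

Derivation:
[0] host  ⇒  8 nodes, 6 edges  {0-p->1 0-q->1 0-q->5 1-q->0 1-q->3 1-q->7}
[1] R0 @ {0↦0, 1↦2, 2↦1, 3↦5}  ⇒  6 nodes, 4 edges  {0-p->1 0-q->1 1-q->3 1-q->7}
[2] R0 @ {0↦1, 1↦4, 2↦0, 3↦3}  ⇒  4 nodes, 2 edges  {0-p->1 1-q->7}
halt: no rule applies after step 2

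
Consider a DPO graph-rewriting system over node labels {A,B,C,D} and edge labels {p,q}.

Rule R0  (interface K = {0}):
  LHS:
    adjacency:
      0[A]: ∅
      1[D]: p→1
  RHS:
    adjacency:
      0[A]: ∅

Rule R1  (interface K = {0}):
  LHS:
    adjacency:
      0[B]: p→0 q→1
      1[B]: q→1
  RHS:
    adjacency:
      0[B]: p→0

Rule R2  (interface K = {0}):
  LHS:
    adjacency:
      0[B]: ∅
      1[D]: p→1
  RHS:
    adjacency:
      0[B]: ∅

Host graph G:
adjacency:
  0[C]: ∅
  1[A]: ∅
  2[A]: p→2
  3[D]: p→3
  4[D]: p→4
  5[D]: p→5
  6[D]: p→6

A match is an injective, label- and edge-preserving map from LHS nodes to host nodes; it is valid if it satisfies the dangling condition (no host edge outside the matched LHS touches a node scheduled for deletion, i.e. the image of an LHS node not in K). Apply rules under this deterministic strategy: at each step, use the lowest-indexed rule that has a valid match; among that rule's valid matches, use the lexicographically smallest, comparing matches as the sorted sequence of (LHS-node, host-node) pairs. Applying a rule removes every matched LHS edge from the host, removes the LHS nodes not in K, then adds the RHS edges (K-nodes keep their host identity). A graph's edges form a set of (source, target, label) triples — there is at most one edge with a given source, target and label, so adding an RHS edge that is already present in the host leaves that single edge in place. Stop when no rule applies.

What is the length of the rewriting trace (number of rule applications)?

Answer: 4

Steps:
initial: |V|=7 |E|=5  E = 2-p->2 3-p->3 4-p->4 5-p->5 6-p->6
step 1: apply R0 at {0↦1, 1↦3}  → |V|=6 |E|=4  E = 2-p->2 4-p->4 5-p->5 6-p->6
step 2: apply R0 at {0↦1, 1↦4}  → |V|=5 |E|=3  E = 2-p->2 5-p->5 6-p->6
step 3: apply R0 at {0↦1, 1↦5}  → |V|=4 |E|=2  E = 2-p->2 6-p->6
step 4: apply R0 at {0↦1, 1↦6}  → |V|=3 |E|=1  E = 2-p->2
final graph: no rule applies after step 4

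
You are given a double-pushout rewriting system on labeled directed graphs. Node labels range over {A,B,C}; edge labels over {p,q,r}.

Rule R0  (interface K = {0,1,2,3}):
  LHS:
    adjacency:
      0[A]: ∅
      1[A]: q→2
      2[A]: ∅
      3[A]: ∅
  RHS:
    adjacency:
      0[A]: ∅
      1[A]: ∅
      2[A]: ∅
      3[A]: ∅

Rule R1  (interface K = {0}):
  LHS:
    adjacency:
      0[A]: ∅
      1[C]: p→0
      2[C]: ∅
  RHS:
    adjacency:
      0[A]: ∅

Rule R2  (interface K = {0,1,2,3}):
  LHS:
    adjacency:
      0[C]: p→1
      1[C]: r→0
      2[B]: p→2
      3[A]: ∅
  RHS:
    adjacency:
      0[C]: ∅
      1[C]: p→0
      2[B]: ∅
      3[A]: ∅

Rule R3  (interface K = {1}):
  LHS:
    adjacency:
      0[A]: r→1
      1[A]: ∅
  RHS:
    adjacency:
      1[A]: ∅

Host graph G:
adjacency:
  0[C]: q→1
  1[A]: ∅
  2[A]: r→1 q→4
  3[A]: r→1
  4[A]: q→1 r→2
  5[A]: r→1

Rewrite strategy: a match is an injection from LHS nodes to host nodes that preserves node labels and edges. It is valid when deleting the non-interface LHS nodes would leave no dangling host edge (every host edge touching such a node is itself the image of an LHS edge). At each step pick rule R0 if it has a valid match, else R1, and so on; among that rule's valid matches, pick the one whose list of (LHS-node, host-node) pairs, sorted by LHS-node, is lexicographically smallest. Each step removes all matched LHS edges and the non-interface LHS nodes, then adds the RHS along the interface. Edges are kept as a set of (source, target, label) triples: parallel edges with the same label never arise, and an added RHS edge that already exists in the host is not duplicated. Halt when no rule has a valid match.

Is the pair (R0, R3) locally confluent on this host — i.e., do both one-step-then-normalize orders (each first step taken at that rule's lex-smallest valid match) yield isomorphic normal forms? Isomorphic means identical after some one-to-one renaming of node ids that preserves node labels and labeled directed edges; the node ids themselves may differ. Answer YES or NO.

branch R0-first: apply at {0↦1, 1↦2, 2↦4, 3↦3} → |E|=6, then 5 more step(s) → NF |V|=2 |E|=1 V={0:C, 1:A} E=0-q->1
branch R3-first: apply at {0↦3, 1↦1} → |E|=6, then 5 more step(s) → NF |V|=2 |E|=1 V={0:C, 1:A} E=0-q->1
graphs isomorphic (equal up to label-preserving node renaming)

Answer: YES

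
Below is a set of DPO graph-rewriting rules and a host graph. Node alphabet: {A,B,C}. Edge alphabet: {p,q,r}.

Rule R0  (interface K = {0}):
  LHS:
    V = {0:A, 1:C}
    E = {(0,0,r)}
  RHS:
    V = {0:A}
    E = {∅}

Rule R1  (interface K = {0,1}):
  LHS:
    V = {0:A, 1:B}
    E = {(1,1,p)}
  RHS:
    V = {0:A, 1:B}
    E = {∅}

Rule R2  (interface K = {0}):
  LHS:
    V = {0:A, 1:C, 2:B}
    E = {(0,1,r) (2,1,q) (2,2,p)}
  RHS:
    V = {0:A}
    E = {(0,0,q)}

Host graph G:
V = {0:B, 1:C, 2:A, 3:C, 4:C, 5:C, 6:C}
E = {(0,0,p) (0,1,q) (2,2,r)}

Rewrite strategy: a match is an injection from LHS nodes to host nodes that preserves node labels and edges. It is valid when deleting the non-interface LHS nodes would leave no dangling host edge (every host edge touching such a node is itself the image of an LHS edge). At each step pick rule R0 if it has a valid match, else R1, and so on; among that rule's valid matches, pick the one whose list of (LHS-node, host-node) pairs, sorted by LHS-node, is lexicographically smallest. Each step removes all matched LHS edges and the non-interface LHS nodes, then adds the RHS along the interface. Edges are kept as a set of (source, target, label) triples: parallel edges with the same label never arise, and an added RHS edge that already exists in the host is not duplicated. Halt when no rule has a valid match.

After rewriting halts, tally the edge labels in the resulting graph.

Answer: q:1

Derivation:
[0] host  ⇒  7 nodes, 3 edges  {0-p->0 0-q->1 2-r->2}
[1] R0 @ {0↦2, 1↦3}  ⇒  6 nodes, 2 edges  {0-p->0 0-q->1}
[2] R1 @ {0↦2, 1↦0}  ⇒  6 nodes, 1 edges  {0-q->1}
halt: no rule applies after step 2
NF edges: [(0, 1, 'q')]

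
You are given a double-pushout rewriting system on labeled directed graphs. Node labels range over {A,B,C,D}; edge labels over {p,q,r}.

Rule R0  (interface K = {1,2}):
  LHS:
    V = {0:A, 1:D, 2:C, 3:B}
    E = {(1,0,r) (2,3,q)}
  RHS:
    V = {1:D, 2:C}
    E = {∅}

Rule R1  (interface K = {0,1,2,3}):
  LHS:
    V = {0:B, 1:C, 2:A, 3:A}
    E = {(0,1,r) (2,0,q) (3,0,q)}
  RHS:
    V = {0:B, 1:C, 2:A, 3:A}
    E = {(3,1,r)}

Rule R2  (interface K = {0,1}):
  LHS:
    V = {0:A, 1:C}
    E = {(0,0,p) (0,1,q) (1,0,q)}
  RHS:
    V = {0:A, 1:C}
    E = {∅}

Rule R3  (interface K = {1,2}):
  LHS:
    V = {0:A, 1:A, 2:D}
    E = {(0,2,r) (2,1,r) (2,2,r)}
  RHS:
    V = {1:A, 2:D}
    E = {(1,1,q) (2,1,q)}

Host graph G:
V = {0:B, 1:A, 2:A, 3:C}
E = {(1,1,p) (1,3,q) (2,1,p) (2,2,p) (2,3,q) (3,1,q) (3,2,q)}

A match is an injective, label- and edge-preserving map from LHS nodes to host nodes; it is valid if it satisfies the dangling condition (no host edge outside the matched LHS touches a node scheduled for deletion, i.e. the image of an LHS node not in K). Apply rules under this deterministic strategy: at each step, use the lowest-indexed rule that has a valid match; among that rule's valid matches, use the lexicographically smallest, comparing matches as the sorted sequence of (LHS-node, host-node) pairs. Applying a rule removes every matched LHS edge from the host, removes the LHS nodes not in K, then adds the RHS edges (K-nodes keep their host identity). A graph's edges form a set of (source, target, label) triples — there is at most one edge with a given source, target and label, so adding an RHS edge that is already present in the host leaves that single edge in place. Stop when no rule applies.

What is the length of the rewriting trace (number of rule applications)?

[0] host  ⇒  4 nodes, 7 edges  {1-p->1 1-q->3 2-p->1 2-p->2 2-q->3 3-q->1 3-q->2}
[1] R2 @ {0↦1, 1↦3}  ⇒  4 nodes, 4 edges  {2-p->1 2-p->2 2-q->3 3-q->2}
[2] R2 @ {0↦2, 1↦3}  ⇒  4 nodes, 1 edges  {2-p->1}
halt: no rule applies after step 2

Answer: 2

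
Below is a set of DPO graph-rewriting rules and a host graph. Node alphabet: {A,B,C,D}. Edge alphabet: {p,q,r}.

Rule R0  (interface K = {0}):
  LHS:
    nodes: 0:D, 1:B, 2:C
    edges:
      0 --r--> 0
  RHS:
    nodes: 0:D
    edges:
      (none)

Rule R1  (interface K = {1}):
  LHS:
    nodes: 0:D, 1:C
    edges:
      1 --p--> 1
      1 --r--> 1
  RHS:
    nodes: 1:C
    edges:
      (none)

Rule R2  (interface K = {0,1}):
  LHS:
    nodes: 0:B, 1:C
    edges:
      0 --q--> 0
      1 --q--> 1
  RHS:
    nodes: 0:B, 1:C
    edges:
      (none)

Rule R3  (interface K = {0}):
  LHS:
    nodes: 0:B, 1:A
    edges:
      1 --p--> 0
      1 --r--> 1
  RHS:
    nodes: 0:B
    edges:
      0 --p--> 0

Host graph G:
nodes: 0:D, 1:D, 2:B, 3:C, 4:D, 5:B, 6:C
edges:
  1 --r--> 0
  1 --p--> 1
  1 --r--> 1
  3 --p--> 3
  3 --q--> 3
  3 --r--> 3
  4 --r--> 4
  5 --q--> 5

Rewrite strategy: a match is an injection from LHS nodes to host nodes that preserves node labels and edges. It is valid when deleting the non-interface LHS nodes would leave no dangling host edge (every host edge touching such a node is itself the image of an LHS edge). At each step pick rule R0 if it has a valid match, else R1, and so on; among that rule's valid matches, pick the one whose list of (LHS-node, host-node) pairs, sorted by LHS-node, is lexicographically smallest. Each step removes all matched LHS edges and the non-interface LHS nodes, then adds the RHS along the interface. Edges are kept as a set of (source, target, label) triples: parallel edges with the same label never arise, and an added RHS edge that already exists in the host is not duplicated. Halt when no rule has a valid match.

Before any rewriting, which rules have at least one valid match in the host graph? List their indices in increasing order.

Answer: [R0,R2]

Steps:
R0: 2 valid matches — {0↦1, 1↦2, 2↦6}, {0↦4, 1↦2, 2↦6}
R1: no valid match — 3 raw matches, all fail dangling condition
R2: 1 valid match — {0↦5, 1↦3}
R3: no valid match — LHS pattern not found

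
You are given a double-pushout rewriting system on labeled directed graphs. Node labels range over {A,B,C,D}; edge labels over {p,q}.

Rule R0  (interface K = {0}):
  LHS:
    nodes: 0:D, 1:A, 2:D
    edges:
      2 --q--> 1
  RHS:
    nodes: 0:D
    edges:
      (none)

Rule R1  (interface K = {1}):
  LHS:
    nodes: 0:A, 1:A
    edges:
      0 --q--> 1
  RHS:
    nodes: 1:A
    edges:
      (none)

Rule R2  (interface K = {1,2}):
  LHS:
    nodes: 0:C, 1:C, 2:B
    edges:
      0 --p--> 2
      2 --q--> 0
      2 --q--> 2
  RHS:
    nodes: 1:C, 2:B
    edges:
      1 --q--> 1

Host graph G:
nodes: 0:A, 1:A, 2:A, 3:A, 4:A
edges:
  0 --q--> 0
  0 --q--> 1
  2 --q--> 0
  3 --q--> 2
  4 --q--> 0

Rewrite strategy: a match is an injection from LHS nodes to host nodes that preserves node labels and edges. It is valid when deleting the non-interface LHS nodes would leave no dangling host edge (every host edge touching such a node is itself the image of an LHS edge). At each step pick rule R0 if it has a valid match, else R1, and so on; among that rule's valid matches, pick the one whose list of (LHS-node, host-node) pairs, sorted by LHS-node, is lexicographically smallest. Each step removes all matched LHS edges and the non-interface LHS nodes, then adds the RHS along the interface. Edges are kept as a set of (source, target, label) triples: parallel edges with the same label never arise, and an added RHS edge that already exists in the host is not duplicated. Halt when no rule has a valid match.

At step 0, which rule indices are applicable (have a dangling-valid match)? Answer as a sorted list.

Answer: [R1]

Derivation:
R0: no valid match — LHS pattern not found
R1: 2 valid matches — {0↦3, 1↦2}, {0↦4, 1↦0}
R2: no valid match — LHS pattern not found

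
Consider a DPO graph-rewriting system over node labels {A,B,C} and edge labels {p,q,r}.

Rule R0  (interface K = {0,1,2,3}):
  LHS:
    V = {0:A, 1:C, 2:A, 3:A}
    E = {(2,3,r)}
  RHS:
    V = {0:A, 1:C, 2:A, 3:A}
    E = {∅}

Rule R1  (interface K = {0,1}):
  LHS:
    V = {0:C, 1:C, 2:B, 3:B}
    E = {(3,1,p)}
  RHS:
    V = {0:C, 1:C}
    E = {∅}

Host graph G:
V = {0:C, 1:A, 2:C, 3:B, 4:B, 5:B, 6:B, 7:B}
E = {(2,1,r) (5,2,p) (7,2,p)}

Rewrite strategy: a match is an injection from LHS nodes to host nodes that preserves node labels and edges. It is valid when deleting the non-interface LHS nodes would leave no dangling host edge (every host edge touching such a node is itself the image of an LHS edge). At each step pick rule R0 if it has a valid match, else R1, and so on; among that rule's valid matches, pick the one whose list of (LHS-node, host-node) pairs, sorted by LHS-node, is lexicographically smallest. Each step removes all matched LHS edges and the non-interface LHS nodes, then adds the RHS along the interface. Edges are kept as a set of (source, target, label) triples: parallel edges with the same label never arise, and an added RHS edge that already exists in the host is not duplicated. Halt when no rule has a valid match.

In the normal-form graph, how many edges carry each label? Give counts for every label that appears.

Answer: r:1

Rewrite trace:
[0] host  ⇒  8 nodes, 3 edges  {2-r->1 5-p->2 7-p->2}
[1] R1 @ {0↦0, 1↦2, 2↦3, 3↦5}  ⇒  6 nodes, 2 edges  {2-r->1 7-p->2}
[2] R1 @ {0↦0, 1↦2, 2↦4, 3↦7}  ⇒  4 nodes, 1 edges  {2-r->1}
final graph: no rule applies after step 2
NF edges: [(2, 1, 'r')]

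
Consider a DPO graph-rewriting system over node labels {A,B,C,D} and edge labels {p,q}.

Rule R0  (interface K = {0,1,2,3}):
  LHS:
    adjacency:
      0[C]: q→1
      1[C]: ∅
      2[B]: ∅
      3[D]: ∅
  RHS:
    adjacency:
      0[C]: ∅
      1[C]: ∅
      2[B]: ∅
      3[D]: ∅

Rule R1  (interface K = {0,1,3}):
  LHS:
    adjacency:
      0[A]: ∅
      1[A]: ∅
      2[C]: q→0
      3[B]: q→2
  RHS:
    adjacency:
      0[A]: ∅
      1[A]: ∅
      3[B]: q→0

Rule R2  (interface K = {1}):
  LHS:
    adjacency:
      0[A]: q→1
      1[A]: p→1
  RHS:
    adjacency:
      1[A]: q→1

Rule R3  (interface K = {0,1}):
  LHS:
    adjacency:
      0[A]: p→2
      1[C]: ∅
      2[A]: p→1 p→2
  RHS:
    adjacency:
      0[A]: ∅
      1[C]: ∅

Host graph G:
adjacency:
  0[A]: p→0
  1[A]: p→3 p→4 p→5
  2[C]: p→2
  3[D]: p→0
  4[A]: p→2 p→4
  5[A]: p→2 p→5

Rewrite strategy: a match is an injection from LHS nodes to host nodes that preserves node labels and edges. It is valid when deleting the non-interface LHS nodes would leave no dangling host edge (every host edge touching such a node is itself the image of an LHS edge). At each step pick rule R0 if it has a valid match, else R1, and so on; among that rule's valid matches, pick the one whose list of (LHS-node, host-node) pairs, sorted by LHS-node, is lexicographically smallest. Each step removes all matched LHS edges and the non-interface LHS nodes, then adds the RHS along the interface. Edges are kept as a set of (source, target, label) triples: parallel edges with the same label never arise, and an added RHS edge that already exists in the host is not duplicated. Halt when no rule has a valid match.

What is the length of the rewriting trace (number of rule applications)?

Answer: 2

Derivation:
initial: |V|=6 |E|=10  E = 0-p->0 1-p->3 1-p->4 1-p->5 2-p->2 3-p->0 4-p->2 4-p->4 5-p->2 5-p->5
step 1: apply R3 at {0↦1, 1↦2, 2↦4}  → |V|=5 |E|=7  E = 0-p->0 1-p->3 1-p->5 2-p->2 3-p->0 5-p->2 5-p->5
step 2: apply R3 at {0↦1, 1↦2, 2↦5}  → |V|=4 |E|=4  E = 0-p->0 1-p->3 2-p->2 3-p->0
halt: no rule applies after step 2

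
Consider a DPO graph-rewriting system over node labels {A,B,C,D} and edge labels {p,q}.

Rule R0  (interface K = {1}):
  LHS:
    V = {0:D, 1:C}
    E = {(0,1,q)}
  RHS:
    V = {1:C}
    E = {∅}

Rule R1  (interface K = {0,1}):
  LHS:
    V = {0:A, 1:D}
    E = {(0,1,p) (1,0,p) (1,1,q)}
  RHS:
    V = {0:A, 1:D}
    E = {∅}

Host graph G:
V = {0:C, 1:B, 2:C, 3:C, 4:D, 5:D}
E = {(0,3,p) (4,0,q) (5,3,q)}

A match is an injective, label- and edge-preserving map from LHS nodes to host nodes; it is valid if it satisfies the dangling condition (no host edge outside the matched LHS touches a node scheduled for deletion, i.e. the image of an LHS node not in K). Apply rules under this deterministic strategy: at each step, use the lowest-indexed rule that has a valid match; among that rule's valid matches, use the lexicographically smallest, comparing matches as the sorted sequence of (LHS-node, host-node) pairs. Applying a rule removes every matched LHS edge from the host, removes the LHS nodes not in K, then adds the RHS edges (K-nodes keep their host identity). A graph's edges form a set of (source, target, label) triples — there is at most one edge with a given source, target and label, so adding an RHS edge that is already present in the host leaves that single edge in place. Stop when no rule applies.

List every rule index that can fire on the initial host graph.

Answer: [R0]

Derivation:
R0: 2 valid matches — {0↦4, 1↦0}, {0↦5, 1↦3}
R1: no valid match — LHS pattern not found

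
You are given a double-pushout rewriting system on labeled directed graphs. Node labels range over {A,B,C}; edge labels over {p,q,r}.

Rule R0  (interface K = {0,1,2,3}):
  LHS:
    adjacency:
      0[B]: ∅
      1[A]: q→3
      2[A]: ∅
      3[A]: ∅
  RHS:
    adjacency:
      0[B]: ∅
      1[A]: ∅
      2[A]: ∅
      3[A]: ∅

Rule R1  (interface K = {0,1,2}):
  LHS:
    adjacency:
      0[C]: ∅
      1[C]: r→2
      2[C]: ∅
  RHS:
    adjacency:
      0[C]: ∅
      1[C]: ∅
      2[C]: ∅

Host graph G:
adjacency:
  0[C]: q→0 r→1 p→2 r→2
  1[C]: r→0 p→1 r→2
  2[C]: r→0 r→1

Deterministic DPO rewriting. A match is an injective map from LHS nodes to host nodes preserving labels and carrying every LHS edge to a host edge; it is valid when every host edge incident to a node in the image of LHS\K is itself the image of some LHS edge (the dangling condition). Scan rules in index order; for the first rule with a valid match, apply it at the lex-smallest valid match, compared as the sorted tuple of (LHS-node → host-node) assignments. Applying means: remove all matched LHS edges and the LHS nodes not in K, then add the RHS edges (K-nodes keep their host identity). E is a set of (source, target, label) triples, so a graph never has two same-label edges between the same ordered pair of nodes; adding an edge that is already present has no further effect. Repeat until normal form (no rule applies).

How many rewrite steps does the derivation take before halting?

initial: |V|=3 |E|=9  E = 0-q->0 0-r->1 0-p->2 0-r->2 1-r->0 1-p->1 1-r->2 2-r->0 2-r->1
step 1: apply R1 at {0↦0, 1↦1, 2↦2}  → |V|=3 |E|=8  E = 0-q->0 0-r->1 0-p->2 0-r->2 1-r->0 1-p->1 2-r->0 2-r->1
step 2: apply R1 at {0↦0, 1↦2, 2↦1}  → |V|=3 |E|=7  E = 0-q->0 0-r->1 0-p->2 0-r->2 1-r->0 1-p->1 2-r->0
step 3: apply R1 at {0↦1, 1↦0, 2↦2}  → |V|=3 |E|=6  E = 0-q->0 0-r->1 0-p->2 1-r->0 1-p->1 2-r->0
step 4: apply R1 at {0↦1, 1↦2, 2↦0}  → |V|=3 |E|=5  E = 0-q->0 0-r->1 0-p->2 1-r->0 1-p->1
step 5: apply R1 at {0↦2, 1↦0, 2↦1}  → |V|=3 |E|=4  E = 0-q->0 0-p->2 1-r->0 1-p->1
step 6: apply R1 at {0↦2, 1↦1, 2↦0}  → |V|=3 |E|=3  E = 0-q->0 0-p->2 1-p->1
normal form: no rule applies after step 6

Answer: 6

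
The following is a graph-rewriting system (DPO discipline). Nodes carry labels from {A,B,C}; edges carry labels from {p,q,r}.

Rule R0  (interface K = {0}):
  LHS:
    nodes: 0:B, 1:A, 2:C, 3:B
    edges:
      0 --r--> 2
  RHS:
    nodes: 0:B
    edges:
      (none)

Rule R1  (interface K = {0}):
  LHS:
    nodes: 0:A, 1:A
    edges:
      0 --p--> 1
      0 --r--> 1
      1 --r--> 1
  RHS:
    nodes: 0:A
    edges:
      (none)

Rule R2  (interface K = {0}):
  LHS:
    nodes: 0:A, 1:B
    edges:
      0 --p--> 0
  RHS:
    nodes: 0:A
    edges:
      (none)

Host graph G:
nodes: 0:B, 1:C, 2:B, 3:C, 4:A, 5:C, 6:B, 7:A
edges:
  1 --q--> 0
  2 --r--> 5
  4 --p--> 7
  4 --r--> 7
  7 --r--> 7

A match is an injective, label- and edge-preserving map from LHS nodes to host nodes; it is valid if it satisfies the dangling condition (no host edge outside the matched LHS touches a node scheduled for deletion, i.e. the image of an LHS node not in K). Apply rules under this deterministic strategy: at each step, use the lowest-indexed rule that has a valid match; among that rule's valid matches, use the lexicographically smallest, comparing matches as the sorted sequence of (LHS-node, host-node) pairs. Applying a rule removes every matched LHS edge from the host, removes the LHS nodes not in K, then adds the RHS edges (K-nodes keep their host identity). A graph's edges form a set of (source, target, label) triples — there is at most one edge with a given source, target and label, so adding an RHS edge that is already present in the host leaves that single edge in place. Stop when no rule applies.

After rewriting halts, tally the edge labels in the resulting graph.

initial: |V|=8 |E|=5  E = 1-q->0 2-r->5 4-p->7 4-r->7 7-r->7
step 1: apply R1 at {0↦4, 1↦7}  → |V|=7 |E|=2  E = 1-q->0 2-r->5
step 2: apply R0 at {0↦2, 1↦4, 2↦5, 3↦6}  → |V|=4 |E|=1  E = 1-q->0
final graph: no rule applies after step 2
NF edges: [(1, 0, 'q')]

Answer: q:1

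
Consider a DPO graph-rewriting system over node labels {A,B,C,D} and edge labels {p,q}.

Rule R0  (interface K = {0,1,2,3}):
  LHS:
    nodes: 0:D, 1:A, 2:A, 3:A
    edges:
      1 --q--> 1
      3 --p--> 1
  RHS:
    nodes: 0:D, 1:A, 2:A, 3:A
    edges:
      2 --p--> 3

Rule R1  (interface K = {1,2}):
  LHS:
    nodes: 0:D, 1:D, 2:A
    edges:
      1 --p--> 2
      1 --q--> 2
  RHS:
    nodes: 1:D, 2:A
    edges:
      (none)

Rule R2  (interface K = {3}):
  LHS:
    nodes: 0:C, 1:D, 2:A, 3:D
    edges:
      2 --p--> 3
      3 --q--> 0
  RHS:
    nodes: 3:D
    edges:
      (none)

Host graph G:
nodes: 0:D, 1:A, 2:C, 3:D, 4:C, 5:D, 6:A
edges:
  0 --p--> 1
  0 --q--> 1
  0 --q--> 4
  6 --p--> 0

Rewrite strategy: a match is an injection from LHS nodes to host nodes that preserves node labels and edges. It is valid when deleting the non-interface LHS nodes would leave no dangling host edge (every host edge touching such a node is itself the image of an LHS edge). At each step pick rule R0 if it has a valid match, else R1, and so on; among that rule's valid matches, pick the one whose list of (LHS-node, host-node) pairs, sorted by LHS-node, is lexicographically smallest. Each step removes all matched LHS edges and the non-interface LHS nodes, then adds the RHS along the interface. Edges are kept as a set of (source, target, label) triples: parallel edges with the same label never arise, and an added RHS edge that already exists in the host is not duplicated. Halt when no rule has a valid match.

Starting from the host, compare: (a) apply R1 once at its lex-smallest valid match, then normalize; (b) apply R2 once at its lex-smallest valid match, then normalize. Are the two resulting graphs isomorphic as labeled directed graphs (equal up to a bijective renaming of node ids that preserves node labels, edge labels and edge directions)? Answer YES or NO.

Answer: YES

Rewrite trace:
branch R1-first: apply at {0↦3, 1↦0, 2↦1} → |E|=2, then 1 more step(s) → NF |V|=3 |E|=0 V={0:D, 1:A, 2:C} E=∅
branch R2-first: apply at {0↦4, 1↦3, 2↦6, 3↦0} → |E|=2, then 1 more step(s) → NF |V|=3 |E|=0 V={0:D, 1:A, 2:C} E=∅
graphs isomorphic (equal up to label-preserving node renaming)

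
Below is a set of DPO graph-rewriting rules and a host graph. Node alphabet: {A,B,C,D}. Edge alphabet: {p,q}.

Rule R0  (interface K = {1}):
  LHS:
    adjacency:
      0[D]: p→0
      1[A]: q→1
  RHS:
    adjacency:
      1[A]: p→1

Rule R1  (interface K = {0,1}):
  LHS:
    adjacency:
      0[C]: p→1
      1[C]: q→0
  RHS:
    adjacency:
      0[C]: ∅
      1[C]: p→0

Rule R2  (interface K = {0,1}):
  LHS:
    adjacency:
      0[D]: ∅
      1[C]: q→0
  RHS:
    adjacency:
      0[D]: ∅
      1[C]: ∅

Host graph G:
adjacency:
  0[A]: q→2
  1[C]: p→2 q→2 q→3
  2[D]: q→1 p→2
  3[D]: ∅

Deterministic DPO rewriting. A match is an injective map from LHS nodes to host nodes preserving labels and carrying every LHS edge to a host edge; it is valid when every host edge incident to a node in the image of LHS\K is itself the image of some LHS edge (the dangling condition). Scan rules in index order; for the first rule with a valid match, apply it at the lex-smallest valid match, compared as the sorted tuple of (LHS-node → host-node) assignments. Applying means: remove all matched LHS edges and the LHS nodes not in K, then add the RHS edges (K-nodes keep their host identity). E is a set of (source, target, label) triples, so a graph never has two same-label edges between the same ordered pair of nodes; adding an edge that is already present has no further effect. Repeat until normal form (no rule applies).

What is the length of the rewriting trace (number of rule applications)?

Answer: 2

Steps:
initial: |V|=4 |E|=6  E = 0-q->2 1-p->2 1-q->2 1-q->3 2-q->1 2-p->2
step 1: apply R2 at {0↦2, 1↦1}  → |V|=4 |E|=5  E = 0-q->2 1-p->2 1-q->3 2-q->1 2-p->2
step 2: apply R2 at {0↦3, 1↦1}  → |V|=4 |E|=4  E = 0-q->2 1-p->2 2-q->1 2-p->2
normal form: no rule applies after step 2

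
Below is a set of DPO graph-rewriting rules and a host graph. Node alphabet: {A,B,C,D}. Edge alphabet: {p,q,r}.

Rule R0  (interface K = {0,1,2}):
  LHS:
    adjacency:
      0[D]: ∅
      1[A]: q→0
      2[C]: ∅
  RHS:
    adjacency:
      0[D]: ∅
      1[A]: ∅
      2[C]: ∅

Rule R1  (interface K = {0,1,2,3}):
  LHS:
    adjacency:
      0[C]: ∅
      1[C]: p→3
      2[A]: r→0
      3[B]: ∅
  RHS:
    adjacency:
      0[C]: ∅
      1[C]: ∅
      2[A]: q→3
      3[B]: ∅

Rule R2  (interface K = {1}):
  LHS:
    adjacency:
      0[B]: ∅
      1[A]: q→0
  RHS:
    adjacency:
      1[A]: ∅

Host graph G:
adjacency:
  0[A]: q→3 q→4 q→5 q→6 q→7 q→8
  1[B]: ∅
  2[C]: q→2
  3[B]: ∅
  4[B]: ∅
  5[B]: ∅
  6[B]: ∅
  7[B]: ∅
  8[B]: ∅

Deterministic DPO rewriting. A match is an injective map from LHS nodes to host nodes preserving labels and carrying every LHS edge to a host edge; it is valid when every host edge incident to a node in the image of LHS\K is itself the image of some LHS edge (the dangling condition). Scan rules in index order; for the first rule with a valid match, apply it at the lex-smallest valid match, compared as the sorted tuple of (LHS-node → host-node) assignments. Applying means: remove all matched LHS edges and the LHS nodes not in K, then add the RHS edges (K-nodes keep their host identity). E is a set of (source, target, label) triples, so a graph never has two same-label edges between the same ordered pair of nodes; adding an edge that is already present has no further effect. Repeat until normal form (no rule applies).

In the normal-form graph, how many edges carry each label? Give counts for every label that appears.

[0] host  ⇒  9 nodes, 7 edges  {0-q->3 0-q->4 0-q->5 0-q->6 0-q->7 0-q->8 2-q->2}
[1] R2 @ {0↦3, 1↦0}  ⇒  8 nodes, 6 edges  {0-q->4 0-q->5 0-q->6 0-q->7 0-q->8 2-q->2}
[2] R2 @ {0↦4, 1↦0}  ⇒  7 nodes, 5 edges  {0-q->5 0-q->6 0-q->7 0-q->8 2-q->2}
[3] R2 @ {0↦5, 1↦0}  ⇒  6 nodes, 4 edges  {0-q->6 0-q->7 0-q->8 2-q->2}
[4] R2 @ {0↦6, 1↦0}  ⇒  5 nodes, 3 edges  {0-q->7 0-q->8 2-q->2}
[5] R2 @ {0↦7, 1↦0}  ⇒  4 nodes, 2 edges  {0-q->8 2-q->2}
[6] R2 @ {0↦8, 1↦0}  ⇒  3 nodes, 1 edges  {2-q->2}
final graph: no rule applies after step 6
NF edges: [(2, 2, 'q')]

Answer: q:1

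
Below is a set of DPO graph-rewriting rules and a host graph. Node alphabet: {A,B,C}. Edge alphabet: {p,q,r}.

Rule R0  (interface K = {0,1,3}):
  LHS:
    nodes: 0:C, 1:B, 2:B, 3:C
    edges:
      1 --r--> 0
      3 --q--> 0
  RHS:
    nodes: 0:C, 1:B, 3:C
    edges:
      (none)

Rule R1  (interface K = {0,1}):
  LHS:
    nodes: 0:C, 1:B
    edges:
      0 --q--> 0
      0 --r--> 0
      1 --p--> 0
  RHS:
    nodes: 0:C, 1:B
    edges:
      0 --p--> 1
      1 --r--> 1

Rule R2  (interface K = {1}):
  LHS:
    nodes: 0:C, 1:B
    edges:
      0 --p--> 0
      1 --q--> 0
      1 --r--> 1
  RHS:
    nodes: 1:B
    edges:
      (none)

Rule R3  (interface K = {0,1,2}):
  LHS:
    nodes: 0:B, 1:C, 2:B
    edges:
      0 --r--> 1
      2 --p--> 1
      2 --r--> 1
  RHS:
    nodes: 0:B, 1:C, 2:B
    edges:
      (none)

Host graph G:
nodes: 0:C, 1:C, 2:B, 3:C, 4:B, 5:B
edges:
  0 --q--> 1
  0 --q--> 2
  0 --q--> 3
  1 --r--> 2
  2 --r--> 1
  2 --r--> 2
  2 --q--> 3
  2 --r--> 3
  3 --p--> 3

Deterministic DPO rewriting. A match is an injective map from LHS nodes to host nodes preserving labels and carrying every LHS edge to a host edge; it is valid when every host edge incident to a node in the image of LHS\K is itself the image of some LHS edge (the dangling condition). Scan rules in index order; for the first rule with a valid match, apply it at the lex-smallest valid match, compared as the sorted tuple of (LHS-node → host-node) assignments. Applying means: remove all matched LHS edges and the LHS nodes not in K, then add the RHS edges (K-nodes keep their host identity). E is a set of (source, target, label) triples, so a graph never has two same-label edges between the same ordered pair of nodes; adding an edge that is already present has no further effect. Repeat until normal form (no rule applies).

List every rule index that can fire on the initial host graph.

R0: 4 valid matches — {0↦1, 1↦2, 2↦4, 3↦0}, {0↦1, 1↦2, 2↦5, 3↦0}, {0↦3, 1↦2, 2↦4, 3↦0} (+1 more)
R1: no valid match — LHS pattern not found
R2: no valid match — 1 raw match, all fail dangling condition
R3: no valid match — LHS pattern not found

Answer: [R0]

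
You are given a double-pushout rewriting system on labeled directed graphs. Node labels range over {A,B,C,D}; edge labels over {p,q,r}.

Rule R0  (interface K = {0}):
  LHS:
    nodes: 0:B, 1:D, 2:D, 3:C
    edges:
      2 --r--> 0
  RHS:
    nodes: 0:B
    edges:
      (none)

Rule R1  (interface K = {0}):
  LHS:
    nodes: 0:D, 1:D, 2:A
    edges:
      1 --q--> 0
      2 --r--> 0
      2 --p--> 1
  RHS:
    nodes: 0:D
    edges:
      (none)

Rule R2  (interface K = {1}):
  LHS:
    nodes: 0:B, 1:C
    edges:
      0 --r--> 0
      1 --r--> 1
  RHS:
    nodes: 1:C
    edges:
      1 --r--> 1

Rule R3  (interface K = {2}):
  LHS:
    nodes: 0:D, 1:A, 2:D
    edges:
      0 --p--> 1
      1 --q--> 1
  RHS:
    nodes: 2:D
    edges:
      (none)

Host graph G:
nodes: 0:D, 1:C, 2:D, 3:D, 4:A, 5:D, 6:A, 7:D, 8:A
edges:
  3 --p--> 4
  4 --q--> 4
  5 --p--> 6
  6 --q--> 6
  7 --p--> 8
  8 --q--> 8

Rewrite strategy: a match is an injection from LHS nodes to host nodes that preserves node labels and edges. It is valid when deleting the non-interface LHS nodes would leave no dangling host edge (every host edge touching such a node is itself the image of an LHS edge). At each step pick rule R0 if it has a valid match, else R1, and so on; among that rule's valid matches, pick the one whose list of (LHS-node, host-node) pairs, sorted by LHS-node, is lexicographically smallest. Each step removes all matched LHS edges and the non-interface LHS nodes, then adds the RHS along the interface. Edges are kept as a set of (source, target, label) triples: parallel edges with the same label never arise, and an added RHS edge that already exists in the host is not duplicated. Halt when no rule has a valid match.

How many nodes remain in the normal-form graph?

Answer: 3

Rewrite trace:
[0] host  ⇒  9 nodes, 6 edges  {3-p->4 4-q->4 5-p->6 6-q->6 7-p->8 8-q->8}
[1] R3 @ {0↦3, 1↦4, 2↦0}  ⇒  7 nodes, 4 edges  {5-p->6 6-q->6 7-p->8 8-q->8}
[2] R3 @ {0↦5, 1↦6, 2↦0}  ⇒  5 nodes, 2 edges  {7-p->8 8-q->8}
[3] R3 @ {0↦7, 1↦8, 2↦0}  ⇒  3 nodes, 0 edges  {∅}
halt: no rule applies after step 3
NF nodes: {0:D, 1:C, 2:D}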